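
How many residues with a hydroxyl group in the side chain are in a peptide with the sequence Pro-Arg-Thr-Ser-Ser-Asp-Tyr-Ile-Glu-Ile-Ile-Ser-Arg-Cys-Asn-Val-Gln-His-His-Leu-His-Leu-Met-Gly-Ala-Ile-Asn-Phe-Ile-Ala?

5

The –OH-bearing residues are Ser, Thr (aliphatic alcohols), and Tyr (phenol).
Matching residues: Thr3, Ser4, Ser5, Tyr7, Ser12.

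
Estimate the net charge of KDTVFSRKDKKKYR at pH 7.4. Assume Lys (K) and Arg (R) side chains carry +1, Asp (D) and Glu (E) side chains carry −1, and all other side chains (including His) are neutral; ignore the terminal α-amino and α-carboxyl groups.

Positive (K, R): K1, R7, K8, K10, K11, K12, R14 → +7.
Negative (D, E): D2, D9 → −2.
Net charge = (+7) + (−2) = +5.

+5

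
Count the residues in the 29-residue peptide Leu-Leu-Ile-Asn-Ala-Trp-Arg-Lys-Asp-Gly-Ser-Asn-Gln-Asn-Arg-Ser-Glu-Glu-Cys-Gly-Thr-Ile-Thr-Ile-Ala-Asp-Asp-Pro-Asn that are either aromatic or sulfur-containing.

2

Aromatic: F, W, Y. Sulfur-containing: C, M.
Aromatic residues here: Trp6 (1).
Sulfur-containing residues here: Cys19 (1).
The two groups share no amino acid, so total = 1 + 1 = 2.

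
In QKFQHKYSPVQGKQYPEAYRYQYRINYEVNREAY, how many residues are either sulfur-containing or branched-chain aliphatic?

Sulfur-containing: C, M. Branched-chain aliphatic: I, L, V.
Sulfur-containing residues here: none (0).
Branched-chain aliphatic residues here: V10, I25, V29 (3).
The two groups share no amino acid, so total = 0 + 3 = 3.

3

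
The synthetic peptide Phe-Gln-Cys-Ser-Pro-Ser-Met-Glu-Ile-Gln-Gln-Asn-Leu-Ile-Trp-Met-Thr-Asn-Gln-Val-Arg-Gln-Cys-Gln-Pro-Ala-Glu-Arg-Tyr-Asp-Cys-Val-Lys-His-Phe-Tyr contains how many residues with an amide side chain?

Asparagine (N) and glutamine (Q) have uncharged amide side chains.
Matching residues: Gln2, Gln10, Gln11, Asn12, Asn18, Gln19, Gln22, Gln24.

8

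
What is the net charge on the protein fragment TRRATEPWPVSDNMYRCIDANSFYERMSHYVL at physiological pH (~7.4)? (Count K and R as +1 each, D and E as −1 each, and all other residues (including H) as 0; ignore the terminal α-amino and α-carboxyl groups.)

0

Positive (K, R): R2, R3, R16, R26 → +4.
Negative (D, E): E6, D12, D19, E25 → −4.
Net charge = (+4) + (−4) = 0.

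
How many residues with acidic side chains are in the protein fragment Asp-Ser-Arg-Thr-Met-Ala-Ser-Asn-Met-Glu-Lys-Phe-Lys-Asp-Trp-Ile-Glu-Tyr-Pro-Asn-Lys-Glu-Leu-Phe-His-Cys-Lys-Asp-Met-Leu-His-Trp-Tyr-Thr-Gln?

6

The acidic residues are Asp (D) and Glu (E), whose side chains end in a carboxylate group.
Matching residues: Asp1, Glu10, Asp14, Glu17, Glu22, Asp28.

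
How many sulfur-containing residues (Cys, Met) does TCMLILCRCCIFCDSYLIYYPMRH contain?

Matching residues: C2, M3, C7, C9, C10, C13, M22.

7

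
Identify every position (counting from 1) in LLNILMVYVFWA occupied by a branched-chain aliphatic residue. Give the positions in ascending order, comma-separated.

The BCAAs are Val, Leu, and Ile — aliphatic side chains with a branch point.
Matching residues: L1, L2, I4, L5, V7, V9.

1, 2, 4, 5, 7, 9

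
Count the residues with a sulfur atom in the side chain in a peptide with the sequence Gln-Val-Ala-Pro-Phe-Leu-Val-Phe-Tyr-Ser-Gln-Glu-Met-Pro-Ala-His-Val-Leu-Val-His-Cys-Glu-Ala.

2

The sulfur-bearing residues are cysteine (–SH) and methionine (–S–CH₃).
Matching residues: Met13, Cys21.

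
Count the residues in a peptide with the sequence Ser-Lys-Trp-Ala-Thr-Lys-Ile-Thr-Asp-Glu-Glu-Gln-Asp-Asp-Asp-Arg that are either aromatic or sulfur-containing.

Aromatic: F, W, Y. Sulfur-containing: C, M.
Aromatic residues here: Trp3 (1).
Sulfur-containing residues here: none (0).
The two groups share no amino acid, so total = 1 + 0 = 1.

1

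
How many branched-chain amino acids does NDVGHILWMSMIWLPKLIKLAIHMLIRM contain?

Valine (V), leucine (L), and isoleucine (I) are the branched-chain amino acids.
Matching residues: V3, I6, L7, I12, L14, L17, I18, L20, I22, L25, I26.

11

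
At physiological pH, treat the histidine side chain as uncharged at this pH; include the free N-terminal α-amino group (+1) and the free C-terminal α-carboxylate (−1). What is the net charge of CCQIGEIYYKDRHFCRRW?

Near pH 7.4, K and R contribute +1 each, D and E contribute −1 each, and every other side chain (His included, as stated) is uncharged.
Positive (K, R): K10, R12, R16, R17 → +4.
Negative (D, E): E6, D11 → −2.
The N-terminus (+1) and C-terminus (−1) cancel.
Net charge = (+4) + (−2) = +2.

+2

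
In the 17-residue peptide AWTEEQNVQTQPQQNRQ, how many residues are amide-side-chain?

8

Asparagine (N) and glutamine (Q) have uncharged amide side chains.
Matching residues: Q6, N7, Q9, Q11, Q13, Q14, N15, Q17.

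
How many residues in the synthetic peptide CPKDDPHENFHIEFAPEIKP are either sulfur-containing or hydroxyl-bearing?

1

Sulfur-containing: C, M. Hydroxyl-bearing: S, T, Y.
Sulfur-containing residues here: C1 (1).
Hydroxyl-bearing residues here: none (0).
The two groups share no amino acid, so total = 1 + 0 = 1.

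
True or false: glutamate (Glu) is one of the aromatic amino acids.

False

Phenylalanine (F), tryptophan (W), and tyrosine (Y) have aromatic ring side chains.
Glutamate is not in this group.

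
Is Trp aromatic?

Phenylalanine (F), tryptophan (W), and tyrosine (Y) have aromatic ring side chains.
Tryptophan is in this group.

Yes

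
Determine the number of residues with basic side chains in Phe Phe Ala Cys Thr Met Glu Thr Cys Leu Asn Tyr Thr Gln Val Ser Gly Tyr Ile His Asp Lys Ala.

K, R, and H are the three residues with basic side chains (ε-amine, guanidinium, and imidazole respectively).
Matching residues: His20, Lys22.

2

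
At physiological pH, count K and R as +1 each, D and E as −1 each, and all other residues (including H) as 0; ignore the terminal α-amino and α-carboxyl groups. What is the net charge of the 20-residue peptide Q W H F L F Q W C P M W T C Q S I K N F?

+1

Positive (K, R): K18 → +1.
Negative (D, E): none → −0.
Net charge = (+1) + (−0) = +1.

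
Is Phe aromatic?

Yes

F, W, and Y each carry an aromatic ring on the side chain.
Phenylalanine is in this group.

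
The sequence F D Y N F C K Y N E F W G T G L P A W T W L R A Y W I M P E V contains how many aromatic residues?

10

The aromatic amino acids are Phe (F, benzyl), Trp (W, indole), and Tyr (Y, phenol).
Matching residues: F1, Y3, F5, Y8, F11, W12, W19, W21, Y25, W26.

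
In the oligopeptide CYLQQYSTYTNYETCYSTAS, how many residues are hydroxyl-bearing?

The –OH-bearing residues are Ser, Thr (aliphatic alcohols), and Tyr (phenol).
Matching residues: Y2, Y6, S7, T8, Y9, T10, Y12, T14, Y16, S17, T18, S20.

12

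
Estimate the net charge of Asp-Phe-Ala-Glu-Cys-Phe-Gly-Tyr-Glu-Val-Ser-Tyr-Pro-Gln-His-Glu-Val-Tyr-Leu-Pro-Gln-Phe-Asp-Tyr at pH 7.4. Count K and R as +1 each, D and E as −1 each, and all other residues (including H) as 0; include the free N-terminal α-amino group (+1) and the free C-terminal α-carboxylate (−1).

-5

Positive (K, R): none → +0.
Negative (D, E): Asp1, Glu4, Glu9, Glu16, Asp23 → −5.
The N-terminus (+1) and C-terminus (−1) cancel.
Net charge = (+0) + (−5) = −5.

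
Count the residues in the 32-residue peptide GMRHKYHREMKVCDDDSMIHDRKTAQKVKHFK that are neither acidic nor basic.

Acidic: D, E. Basic: K, R, H. All other residues are neither.
Matching residues: G1, M2, Y6, M10, V12, C13, S17, M18, I19, T24, A25, Q26, V28, F31.

14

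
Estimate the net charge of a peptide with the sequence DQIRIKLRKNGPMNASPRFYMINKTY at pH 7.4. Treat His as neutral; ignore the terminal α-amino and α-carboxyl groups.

+5

At pH ~7.4 the Lys and Arg side chains are protonated (+1), the Asp and Glu side chains are deprotonated (−1), and with His taken as neutral all other side chains carry no charge.
Positive (K, R): R4, K6, R8, K9, R18, K24 → +6.
Negative (D, E): D1 → −1.
Net charge = (+6) + (−1) = +5.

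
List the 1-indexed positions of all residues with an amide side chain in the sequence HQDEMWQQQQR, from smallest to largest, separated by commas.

2, 7, 8, 9, 10

The amide-side-chain residues are Asn (N) and Gln (Q).
Matching residues: Q2, Q7, Q8, Q9, Q10.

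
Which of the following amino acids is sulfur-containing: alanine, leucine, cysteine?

cysteine

The sulfur-bearing residues are cysteine (–SH) and methionine (–S–CH₃).
Of the listed options, only cysteine belongs to this group.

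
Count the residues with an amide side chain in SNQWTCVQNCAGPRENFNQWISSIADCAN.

Asparagine (N) and glutamine (Q) have uncharged amide side chains.
Matching residues: N2, Q3, Q8, N9, N16, N18, Q19, N29.

8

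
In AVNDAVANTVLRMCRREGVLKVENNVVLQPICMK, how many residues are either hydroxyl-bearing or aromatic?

1

Hydroxyl-bearing: S, T, Y. Aromatic: F, W, Y.
Hydroxyl-bearing residues here: T9 (1).
Aromatic residues here: none (0).
(Y belongs to both groups, but none appear in this sequence.) Total = 1 + 0 = 1.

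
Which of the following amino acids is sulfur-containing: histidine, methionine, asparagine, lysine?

methionine

The sulfur-bearing residues are cysteine (–SH) and methionine (–S–CH₃).
Of the listed options, only methionine belongs to this group.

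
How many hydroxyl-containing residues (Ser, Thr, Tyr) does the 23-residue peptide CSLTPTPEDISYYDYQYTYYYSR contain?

13

Matching residues: S2, T4, T6, S11, Y12, Y13, Y15, Y17, T18, Y19, Y20, Y21, S22.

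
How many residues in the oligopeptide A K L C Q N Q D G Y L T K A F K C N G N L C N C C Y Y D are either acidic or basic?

5

Acidic: D, E. Basic: H, K, R.
Acidic residues here: D8, D28 (2).
Basic residues here: K2, K13, K16 (3).
The two groups share no amino acid, so total = 2 + 3 = 5.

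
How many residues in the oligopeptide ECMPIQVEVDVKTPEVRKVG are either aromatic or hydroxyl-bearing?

Aromatic: F, W, Y. Hydroxyl-bearing: S, T, Y.
Aromatic residues here: none (0).
Hydroxyl-bearing residues here: T13 (1).
(Y belongs to both groups, but none appear in this sequence.) Total = 0 + 1 = 1.

1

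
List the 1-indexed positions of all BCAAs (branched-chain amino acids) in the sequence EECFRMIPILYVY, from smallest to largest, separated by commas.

7, 9, 10, 12

V, L, and I make up the branched-chain aliphatic group.
Matching residues: I7, I9, L10, V12.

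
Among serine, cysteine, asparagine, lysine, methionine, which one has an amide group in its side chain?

The amide-side-chain residues are Asn (N) and Gln (Q).
Of the listed options, only asparagine belongs to this group.

asparagine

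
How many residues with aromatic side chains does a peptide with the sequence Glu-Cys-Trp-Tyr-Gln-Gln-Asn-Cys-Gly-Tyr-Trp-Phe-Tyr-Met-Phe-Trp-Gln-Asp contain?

The aromatic amino acids are Phe (F, benzyl), Trp (W, indole), and Tyr (Y, phenol).
Matching residues: Trp3, Tyr4, Tyr10, Trp11, Phe12, Tyr13, Phe15, Trp16.

8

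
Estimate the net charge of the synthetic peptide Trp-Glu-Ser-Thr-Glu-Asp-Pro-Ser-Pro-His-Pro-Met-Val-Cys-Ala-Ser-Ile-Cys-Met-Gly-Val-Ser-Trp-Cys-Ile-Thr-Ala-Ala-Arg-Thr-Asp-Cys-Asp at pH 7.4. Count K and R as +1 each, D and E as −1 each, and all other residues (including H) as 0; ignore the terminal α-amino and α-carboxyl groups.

-4

Positive (K, R): Arg29 → +1.
Negative (D, E): Glu2, Glu5, Asp6, Asp31, Asp33 → −5.
Net charge = (+1) + (−5) = −4.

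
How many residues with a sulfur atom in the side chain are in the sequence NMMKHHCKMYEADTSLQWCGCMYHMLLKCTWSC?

10

The sulfur-bearing residues are cysteine (–SH) and methionine (–S–CH₃).
Matching residues: M2, M3, C7, M9, C19, C21, M22, M25, C29, C33.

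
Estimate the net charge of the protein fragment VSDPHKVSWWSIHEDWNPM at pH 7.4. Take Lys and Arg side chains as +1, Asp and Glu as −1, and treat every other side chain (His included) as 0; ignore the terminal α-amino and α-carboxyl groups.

-2

Positive (K, R): K6 → +1.
Negative (D, E): D3, E14, D15 → −3.
Net charge = (+1) + (−3) = −2.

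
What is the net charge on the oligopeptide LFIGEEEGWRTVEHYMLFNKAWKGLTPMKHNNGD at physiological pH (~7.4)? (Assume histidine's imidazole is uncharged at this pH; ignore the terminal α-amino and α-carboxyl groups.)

-1

At pH ~7.4 the Lys and Arg side chains are protonated (+1), the Asp and Glu side chains are deprotonated (−1), and with His taken as neutral all other side chains carry no charge.
Positive (K, R): R10, K20, K23, K29 → +4.
Negative (D, E): E5, E6, E7, E13, D34 → −5.
Net charge = (+4) + (−5) = −1.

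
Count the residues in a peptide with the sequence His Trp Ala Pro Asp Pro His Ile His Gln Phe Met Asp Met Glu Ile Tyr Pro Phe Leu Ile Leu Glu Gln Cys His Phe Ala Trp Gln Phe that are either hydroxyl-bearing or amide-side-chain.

Hydroxyl-bearing: S, T, Y. Amide-side-chain: N, Q.
Hydroxyl-bearing residues here: Tyr17 (1).
Amide-side-chain residues here: Gln10, Gln24, Gln30 (3).
The two groups share no amino acid, so total = 1 + 3 = 4.

4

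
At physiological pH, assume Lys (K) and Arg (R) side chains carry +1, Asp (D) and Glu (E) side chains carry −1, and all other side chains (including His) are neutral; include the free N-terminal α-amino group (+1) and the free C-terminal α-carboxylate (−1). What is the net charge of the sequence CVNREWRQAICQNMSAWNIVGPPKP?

+2

Positive (K, R): R4, R7, K24 → +3.
Negative (D, E): E5 → −1.
The N-terminus (+1) and C-terminus (−1) cancel.
Net charge = (+3) + (−1) = +2.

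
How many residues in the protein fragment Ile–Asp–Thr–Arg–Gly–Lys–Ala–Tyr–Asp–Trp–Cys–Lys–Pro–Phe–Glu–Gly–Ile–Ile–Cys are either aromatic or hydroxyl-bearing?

4

Aromatic: F, W, Y. Hydroxyl-bearing: S, T, Y.
Aromatic residues here: Tyr8, Trp10, Phe14 (3).
Hydroxyl-bearing residues here: Thr3, Tyr8 (2).
Y is in both groups, so the 1 Y residue must not be double-counted.
Total = 3 + 2 − 1 = 4.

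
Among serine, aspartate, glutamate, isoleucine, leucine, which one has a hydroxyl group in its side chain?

S, T, and Y are the three residues with a side-chain hydroxyl.
Of the listed options, only serine belongs to this group.

serine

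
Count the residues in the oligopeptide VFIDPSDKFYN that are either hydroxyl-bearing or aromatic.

Hydroxyl-bearing: S, T, Y. Aromatic: F, W, Y.
Hydroxyl-bearing residues here: S6, Y10 (2).
Aromatic residues here: F2, F9, Y10 (3).
Y is in both groups, so the 1 Y residue must not be double-counted.
Total = 2 + 3 − 1 = 4.

4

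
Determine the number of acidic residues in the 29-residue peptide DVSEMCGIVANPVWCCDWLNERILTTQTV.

Aspartate (D) and glutamate (E) have carboxylic-acid side chains and are the acidic amino acids.
Matching residues: D1, E4, D17, E21.

4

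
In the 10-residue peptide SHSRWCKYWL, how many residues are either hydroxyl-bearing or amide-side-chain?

3

Hydroxyl-bearing: S, T, Y. Amide-side-chain: N, Q.
Hydroxyl-bearing residues here: S1, S3, Y8 (3).
Amide-side-chain residues here: none (0).
The two groups share no amino acid, so total = 3 + 0 = 3.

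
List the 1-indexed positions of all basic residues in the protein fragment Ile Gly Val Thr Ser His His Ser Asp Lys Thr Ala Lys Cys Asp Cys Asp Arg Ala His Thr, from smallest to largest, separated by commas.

6, 7, 10, 13, 18, 20

Lysine (K), arginine (R), and histidine (H) have basic, nitrogen-containing side chains.
Matching residues: His6, His7, Lys10, Lys13, Arg18, His20.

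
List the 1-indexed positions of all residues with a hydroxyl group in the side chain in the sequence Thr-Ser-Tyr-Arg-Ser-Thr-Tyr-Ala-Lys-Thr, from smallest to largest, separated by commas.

1, 2, 3, 5, 6, 7, 10

The –OH-bearing residues are Ser, Thr (aliphatic alcohols), and Tyr (phenol).
Matching residues: Thr1, Ser2, Tyr3, Ser5, Thr6, Tyr7, Thr10.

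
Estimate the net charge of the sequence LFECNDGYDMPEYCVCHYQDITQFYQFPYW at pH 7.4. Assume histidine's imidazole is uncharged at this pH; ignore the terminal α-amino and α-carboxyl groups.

The side chains ionized at physiological pH are Lys/Arg (+1) and Asp/Glu (−1); with His treated as neutral, nothing else contributes.
Positive (K, R): none → +0.
Negative (D, E): E3, D6, D9, E12, D20 → −5.
Net charge = (+0) + (−5) = −5.

-5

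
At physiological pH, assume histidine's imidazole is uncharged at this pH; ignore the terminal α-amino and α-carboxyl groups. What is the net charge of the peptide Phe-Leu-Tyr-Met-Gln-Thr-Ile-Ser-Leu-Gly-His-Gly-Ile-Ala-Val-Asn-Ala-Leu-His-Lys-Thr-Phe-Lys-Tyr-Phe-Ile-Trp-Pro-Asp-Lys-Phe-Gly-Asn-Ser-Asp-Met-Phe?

+1

Near pH 7.4, K and R contribute +1 each, D and E contribute −1 each, and every other side chain (His included, as stated) is uncharged.
Positive (K, R): Lys20, Lys23, Lys30 → +3.
Negative (D, E): Asp29, Asp35 → −2.
Net charge = (+3) + (−2) = +1.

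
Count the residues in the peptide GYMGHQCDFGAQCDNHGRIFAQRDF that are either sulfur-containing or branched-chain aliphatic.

4

Sulfur-containing: C, M. Branched-chain aliphatic: I, L, V.
Sulfur-containing residues here: M3, C7, C13 (3).
Branched-chain aliphatic residues here: I19 (1).
The two groups share no amino acid, so total = 3 + 1 = 4.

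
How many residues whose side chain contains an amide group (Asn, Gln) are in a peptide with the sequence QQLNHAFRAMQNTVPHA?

Matching residues: Q1, Q2, N4, Q11, N12.

5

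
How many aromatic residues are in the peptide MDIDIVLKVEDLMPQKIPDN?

The aromatic amino acids are Phe (F, benzyl), Trp (W, indole), and Tyr (Y, phenol).
None of the 20 residues belong to this group.

0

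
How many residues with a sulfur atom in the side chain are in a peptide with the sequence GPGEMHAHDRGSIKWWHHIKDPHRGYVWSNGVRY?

Only Cys (C) and Met (M) have a sulfur atom in the side chain.
Matching residues: M5.

1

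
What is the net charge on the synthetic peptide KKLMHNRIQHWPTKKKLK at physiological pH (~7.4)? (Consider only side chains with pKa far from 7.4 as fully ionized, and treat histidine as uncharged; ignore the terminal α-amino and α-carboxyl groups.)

The side chains ionized at physiological pH are Lys/Arg (+1) and Asp/Glu (−1); with His treated as neutral, nothing else contributes.
Positive (K, R): K1, K2, R7, K14, K15, K16, K18 → +7.
Negative (D, E): none → −0.
Net charge = (+7) + (−0) = +7.

+7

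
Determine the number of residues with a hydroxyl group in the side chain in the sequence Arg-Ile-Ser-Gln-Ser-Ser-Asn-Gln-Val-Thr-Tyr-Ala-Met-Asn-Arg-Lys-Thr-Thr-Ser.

Serine (S), threonine (T), and tyrosine (Y) each carry a hydroxyl group on the side chain.
Matching residues: Ser3, Ser5, Ser6, Thr10, Tyr11, Thr17, Thr18, Ser19.

8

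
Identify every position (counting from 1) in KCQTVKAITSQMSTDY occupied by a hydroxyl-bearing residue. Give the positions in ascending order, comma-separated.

The –OH-bearing residues are Ser, Thr (aliphatic alcohols), and Tyr (phenol).
Matching residues: T4, T9, S10, S13, T14, Y16.

4, 9, 10, 13, 14, 16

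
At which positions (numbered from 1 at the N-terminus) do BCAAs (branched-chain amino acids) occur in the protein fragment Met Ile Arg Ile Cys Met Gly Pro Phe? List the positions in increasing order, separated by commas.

2, 4

V, L, and I make up the branched-chain aliphatic group.
Matching residues: Ile2, Ile4.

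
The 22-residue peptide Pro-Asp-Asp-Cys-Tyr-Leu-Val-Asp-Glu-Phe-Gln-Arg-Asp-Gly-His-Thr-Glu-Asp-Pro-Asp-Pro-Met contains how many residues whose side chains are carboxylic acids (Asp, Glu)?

8

Matching residues: Asp2, Asp3, Asp8, Glu9, Asp13, Glu17, Asp18, Asp20.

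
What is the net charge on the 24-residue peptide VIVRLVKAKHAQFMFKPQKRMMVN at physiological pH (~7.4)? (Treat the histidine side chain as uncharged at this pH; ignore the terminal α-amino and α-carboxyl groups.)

+6

Near pH 7.4, K and R contribute +1 each, D and E contribute −1 each, and every other side chain (His included, as stated) is uncharged.
Positive (K, R): R4, K7, K9, K16, K19, R20 → +6.
Negative (D, E): none → −0.
Net charge = (+6) + (−0) = +6.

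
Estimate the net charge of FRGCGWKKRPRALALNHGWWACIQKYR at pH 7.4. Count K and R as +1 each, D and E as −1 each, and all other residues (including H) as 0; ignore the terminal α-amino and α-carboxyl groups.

Positive (K, R): R2, K7, K8, R9, R11, K25, R27 → +7.
Negative (D, E): none → −0.
Net charge = (+7) + (−0) = +7.

+7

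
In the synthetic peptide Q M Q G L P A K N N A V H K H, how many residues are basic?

K, R, and H are the three residues with basic side chains (ε-amine, guanidinium, and imidazole respectively).
Matching residues: K8, H13, K14, H15.

4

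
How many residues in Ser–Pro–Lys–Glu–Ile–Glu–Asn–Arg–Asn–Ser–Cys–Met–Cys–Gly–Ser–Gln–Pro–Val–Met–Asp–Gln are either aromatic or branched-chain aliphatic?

2

Aromatic: F, W, Y. Branched-chain aliphatic: I, L, V.
Aromatic residues here: none (0).
Branched-chain aliphatic residues here: Ile5, Val18 (2).
The two groups share no amino acid, so total = 0 + 2 = 2.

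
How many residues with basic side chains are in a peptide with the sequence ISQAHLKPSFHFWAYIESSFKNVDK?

5

The basic amino acids are Lys (K), Arg (R), and His (H).
Matching residues: H5, K7, H11, K21, K25.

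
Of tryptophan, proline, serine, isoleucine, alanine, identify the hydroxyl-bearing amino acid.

serine

S, T, and Y are the three residues with a side-chain hydroxyl.
Of the listed options, only serine belongs to this group.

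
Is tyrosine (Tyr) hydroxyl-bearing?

Yes

The –OH-bearing residues are Ser, Thr (aliphatic alcohols), and Tyr (phenol).
Tyrosine is in this group.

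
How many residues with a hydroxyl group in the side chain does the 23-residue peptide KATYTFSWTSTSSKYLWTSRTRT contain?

The –OH-bearing residues are Ser, Thr (aliphatic alcohols), and Tyr (phenol).
Matching residues: T3, Y4, T5, S7, T9, S10, T11, S12, S13, Y15, T18, S19, T21, T23.

14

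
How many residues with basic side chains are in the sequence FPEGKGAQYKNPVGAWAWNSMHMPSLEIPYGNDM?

3

Lysine (K), arginine (R), and histidine (H) have basic, nitrogen-containing side chains.
Matching residues: K5, K10, H22.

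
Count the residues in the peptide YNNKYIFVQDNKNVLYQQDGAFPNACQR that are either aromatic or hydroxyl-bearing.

Aromatic: F, W, Y. Hydroxyl-bearing: S, T, Y.
Aromatic residues here: Y1, Y5, F7, Y16, F22 (5).
Hydroxyl-bearing residues here: Y1, Y5, Y16 (3).
Y is in both groups, so the 3 Y residues must not be double-counted.
Total = 5 + 3 − 3 = 5.

5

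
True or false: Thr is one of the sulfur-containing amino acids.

False

Only Cys (C) and Met (M) have a sulfur atom in the side chain.
Threonine is not in this group.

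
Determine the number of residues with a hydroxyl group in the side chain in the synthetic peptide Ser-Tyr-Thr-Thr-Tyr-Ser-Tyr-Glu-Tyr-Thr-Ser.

10

The –OH-bearing residues are Ser, Thr (aliphatic alcohols), and Tyr (phenol).
Matching residues: Ser1, Tyr2, Thr3, Thr4, Tyr5, Ser6, Tyr7, Tyr9, Thr10, Ser11.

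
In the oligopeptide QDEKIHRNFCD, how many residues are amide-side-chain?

2

Asparagine (N) and glutamine (Q) have uncharged amide side chains.
Matching residues: Q1, N8.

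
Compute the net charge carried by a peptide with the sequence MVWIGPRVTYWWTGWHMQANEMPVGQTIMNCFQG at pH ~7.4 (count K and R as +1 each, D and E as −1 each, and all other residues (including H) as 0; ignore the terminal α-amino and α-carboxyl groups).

0

Positive (K, R): R7 → +1.
Negative (D, E): E21 → −1.
Net charge = (+1) + (−1) = 0.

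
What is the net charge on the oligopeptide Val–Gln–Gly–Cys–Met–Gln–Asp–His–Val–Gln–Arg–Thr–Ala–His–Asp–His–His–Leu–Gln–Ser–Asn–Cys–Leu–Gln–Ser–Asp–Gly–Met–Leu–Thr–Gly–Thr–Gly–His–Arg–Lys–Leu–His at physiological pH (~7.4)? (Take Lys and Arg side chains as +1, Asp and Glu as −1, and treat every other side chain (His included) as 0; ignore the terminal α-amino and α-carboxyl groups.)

Positive (K, R): Arg11, Arg35, Lys36 → +3.
Negative (D, E): Asp7, Asp15, Asp26 → −3.
Net charge = (+3) + (−3) = 0.

0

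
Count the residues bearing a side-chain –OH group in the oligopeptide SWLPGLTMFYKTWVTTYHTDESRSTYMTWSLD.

Serine (S), threonine (T), and tyrosine (Y) each carry a hydroxyl group on the side chain.
Matching residues: S1, T7, Y10, T12, T15, T16, Y17, T19, S22, S24, T25, Y26, T28, S30.

14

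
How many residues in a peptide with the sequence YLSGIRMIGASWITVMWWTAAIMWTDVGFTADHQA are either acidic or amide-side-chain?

Acidic: D, E. Amide-side-chain: N, Q.
Acidic residues here: D26, D32 (2).
Amide-side-chain residues here: Q34 (1).
The two groups share no amino acid, so total = 2 + 1 = 3.

3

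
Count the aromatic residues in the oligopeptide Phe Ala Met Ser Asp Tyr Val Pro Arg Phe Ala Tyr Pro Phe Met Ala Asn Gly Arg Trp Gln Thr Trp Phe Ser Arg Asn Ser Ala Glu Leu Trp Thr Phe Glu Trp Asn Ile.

11

F, W, and Y each carry an aromatic ring on the side chain.
Matching residues: Phe1, Tyr6, Phe10, Tyr12, Phe14, Trp20, Trp23, Phe24, Trp32, Phe34, Trp36.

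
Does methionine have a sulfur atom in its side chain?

Yes

Only Cys (C) and Met (M) have a sulfur atom in the side chain.
Methionine is in this group.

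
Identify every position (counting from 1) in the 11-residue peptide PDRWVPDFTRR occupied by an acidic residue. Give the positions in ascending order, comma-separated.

Aspartate (D) and glutamate (E) have carboxylic-acid side chains and are the acidic amino acids.
Matching residues: D2, D7.

2, 7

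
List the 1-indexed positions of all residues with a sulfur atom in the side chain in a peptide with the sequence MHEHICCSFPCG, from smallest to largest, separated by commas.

1, 6, 7, 11

Cysteine (C, thiol) and methionine (M, thioether) are the two sulfur-containing amino acids.
Matching residues: M1, C6, C7, C11.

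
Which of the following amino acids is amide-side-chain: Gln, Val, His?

Only N (asparagine) and Q (glutamine) carry a side-chain carboxamide.
Of the listed options, only Gln belongs to this group.

Gln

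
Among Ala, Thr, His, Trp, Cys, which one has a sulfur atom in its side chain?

Cys

Only Cys (C) and Met (M) have a sulfur atom in the side chain.
Of the listed options, only Cys belongs to this group.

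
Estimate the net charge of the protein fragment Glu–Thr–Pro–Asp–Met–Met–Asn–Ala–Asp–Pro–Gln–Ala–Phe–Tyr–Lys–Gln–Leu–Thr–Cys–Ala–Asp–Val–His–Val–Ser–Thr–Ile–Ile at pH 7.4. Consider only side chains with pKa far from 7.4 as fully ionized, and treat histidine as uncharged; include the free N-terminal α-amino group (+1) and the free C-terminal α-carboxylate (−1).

-3

At pH ~7.4 the Lys and Arg side chains are protonated (+1), the Asp and Glu side chains are deprotonated (−1), and with His taken as neutral all other side chains carry no charge.
Positive (K, R): Lys15 → +1.
Negative (D, E): Glu1, Asp4, Asp9, Asp21 → −4.
The N-terminus (+1) and C-terminus (−1) cancel.
Net charge = (+1) + (−4) = −3.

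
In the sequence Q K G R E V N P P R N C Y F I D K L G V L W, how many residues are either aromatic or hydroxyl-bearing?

3

Aromatic: F, W, Y. Hydroxyl-bearing: S, T, Y.
Aromatic residues here: Y13, F14, W22 (3).
Hydroxyl-bearing residues here: Y13 (1).
Y is in both groups, so the 1 Y residue must not be double-counted.
Total = 3 + 1 − 1 = 3.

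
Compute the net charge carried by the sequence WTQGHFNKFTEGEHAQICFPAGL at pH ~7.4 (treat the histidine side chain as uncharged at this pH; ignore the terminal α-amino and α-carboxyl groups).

-1

The side chains ionized at physiological pH are Lys/Arg (+1) and Asp/Glu (−1); with His treated as neutral, nothing else contributes.
Positive (K, R): K8 → +1.
Negative (D, E): E11, E13 → −2.
Net charge = (+1) + (−2) = −1.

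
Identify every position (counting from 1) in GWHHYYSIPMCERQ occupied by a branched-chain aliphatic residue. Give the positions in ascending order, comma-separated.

8

Valine (V), leucine (L), and isoleucine (I) are the branched-chain amino acids.
Matching residues: I8.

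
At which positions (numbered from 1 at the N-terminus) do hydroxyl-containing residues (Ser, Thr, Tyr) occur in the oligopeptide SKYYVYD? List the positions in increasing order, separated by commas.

Matching residues: S1, Y3, Y4, Y6.

1, 3, 4, 6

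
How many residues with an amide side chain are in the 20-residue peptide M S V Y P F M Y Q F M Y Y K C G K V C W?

1

Only N (asparagine) and Q (glutamine) carry a side-chain carboxamide.
Matching residues: Q9.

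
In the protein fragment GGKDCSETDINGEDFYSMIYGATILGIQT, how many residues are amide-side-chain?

Asparagine (N) and glutamine (Q) have uncharged amide side chains.
Matching residues: N11, Q28.

2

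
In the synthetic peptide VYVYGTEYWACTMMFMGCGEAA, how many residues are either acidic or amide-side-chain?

Acidic: D, E. Amide-side-chain: N, Q.
Acidic residues here: E7, E20 (2).
Amide-side-chain residues here: none (0).
The two groups share no amino acid, so total = 2 + 0 = 2.

2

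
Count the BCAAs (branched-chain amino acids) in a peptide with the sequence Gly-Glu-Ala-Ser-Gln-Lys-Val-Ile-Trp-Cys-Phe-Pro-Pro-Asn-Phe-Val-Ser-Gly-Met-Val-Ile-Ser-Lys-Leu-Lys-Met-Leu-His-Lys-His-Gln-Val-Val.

9

Valine (V), leucine (L), and isoleucine (I) are the branched-chain amino acids.
Matching residues: Val7, Ile8, Val16, Val20, Ile21, Leu24, Leu27, Val32, Val33.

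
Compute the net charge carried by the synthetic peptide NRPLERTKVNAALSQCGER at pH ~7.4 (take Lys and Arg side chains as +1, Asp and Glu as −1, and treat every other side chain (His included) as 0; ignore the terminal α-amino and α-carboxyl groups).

+2

Positive (K, R): R2, R6, K8, R19 → +4.
Negative (D, E): E5, E18 → −2.
Net charge = (+4) + (−2) = +2.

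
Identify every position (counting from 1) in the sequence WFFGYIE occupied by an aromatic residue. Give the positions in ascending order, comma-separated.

1, 2, 3, 5

The aromatic amino acids are Phe (F, benzyl), Trp (W, indole), and Tyr (Y, phenol).
Matching residues: W1, F2, F3, Y5.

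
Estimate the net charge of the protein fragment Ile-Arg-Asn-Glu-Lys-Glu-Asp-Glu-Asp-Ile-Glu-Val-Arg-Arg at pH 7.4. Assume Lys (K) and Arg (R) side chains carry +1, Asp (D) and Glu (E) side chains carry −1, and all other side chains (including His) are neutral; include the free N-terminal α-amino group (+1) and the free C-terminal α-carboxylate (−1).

-2

Positive (K, R): Arg2, Lys5, Arg13, Arg14 → +4.
Negative (D, E): Glu4, Glu6, Asp7, Glu8, Asp9, Glu11 → −6.
The N-terminus (+1) and C-terminus (−1) cancel.
Net charge = (+4) + (−6) = −2.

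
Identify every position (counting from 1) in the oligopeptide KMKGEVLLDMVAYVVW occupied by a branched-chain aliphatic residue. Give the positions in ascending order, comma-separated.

Valine (V), leucine (L), and isoleucine (I) are the branched-chain amino acids.
Matching residues: V6, L7, L8, V11, V14, V15.

6, 7, 8, 11, 14, 15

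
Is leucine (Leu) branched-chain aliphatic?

Valine (V), leucine (L), and isoleucine (I) are the branched-chain amino acids.
Leucine is in this group.

Yes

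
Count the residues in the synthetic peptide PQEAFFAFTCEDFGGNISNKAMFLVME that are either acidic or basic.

Acidic: D, E. Basic: H, K, R.
Acidic residues here: E3, E11, D12, E27 (4).
Basic residues here: K20 (1).
The two groups share no amino acid, so total = 4 + 1 = 5.

5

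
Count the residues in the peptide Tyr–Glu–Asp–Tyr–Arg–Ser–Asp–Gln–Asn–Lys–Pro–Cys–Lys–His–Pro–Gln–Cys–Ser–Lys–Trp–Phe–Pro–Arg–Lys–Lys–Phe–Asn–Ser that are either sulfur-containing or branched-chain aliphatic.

2

Sulfur-containing: C, M. Branched-chain aliphatic: I, L, V.
Sulfur-containing residues here: Cys12, Cys17 (2).
Branched-chain aliphatic residues here: none (0).
The two groups share no amino acid, so total = 2 + 0 = 2.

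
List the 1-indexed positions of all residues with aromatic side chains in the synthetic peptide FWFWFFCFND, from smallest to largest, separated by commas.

1, 2, 3, 4, 5, 6, 8

F, W, and Y each carry an aromatic ring on the side chain.
Matching residues: F1, W2, F3, W4, F5, F6, F8.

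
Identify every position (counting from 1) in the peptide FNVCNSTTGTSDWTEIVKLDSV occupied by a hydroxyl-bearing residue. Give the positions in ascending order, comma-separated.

S, T, and Y are the three residues with a side-chain hydroxyl.
Matching residues: S6, T7, T8, T10, S11, T14, S21.

6, 7, 8, 10, 11, 14, 21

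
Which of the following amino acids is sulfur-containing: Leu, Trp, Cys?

Cys

Only Cys (C) and Met (M) have a sulfur atom in the side chain.
Of the listed options, only Cys belongs to this group.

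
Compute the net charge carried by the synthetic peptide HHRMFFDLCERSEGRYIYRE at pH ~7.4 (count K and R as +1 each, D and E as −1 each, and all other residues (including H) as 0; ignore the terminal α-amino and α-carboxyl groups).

0

Positive (K, R): R3, R11, R15, R19 → +4.
Negative (D, E): D7, E10, E13, E20 → −4.
Net charge = (+4) + (−4) = 0.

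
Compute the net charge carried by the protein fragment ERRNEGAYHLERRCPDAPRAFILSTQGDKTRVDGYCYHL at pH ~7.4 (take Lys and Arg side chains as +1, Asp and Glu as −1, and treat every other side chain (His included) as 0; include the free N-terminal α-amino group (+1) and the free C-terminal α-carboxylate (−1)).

+1

Positive (K, R): R2, R3, R12, R13, R19, K29, R31 → +7.
Negative (D, E): E1, E5, E11, D16, D28, D33 → −6.
The N-terminus (+1) and C-terminus (−1) cancel.
Net charge = (+7) + (−6) = +1.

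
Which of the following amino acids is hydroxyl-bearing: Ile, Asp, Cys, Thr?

Thr

The –OH-bearing residues are Ser, Thr (aliphatic alcohols), and Tyr (phenol).
Of the listed options, only Thr belongs to this group.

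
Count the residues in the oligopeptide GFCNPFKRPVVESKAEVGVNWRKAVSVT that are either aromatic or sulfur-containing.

4

Aromatic: F, W, Y. Sulfur-containing: C, M.
Aromatic residues here: F2, F6, W21 (3).
Sulfur-containing residues here: C3 (1).
The two groups share no amino acid, so total = 3 + 1 = 4.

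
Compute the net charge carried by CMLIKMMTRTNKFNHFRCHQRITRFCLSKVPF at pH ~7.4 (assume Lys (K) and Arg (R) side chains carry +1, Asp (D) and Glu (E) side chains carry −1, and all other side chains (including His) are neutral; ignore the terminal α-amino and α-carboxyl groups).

Positive (K, R): K5, R9, K12, R17, R21, R24, K29 → +7.
Negative (D, E): none → −0.
Net charge = (+7) + (−0) = +7.

+7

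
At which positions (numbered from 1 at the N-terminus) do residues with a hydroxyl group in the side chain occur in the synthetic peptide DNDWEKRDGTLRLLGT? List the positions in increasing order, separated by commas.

S, T, and Y are the three residues with a side-chain hydroxyl.
Matching residues: T10, T16.

10, 16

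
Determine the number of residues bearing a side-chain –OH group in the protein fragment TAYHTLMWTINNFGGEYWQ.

5

S, T, and Y are the three residues with a side-chain hydroxyl.
Matching residues: T1, Y3, T5, T9, Y17.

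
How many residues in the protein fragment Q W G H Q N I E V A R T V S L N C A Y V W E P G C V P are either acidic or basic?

Acidic: D, E. Basic: H, K, R.
Acidic residues here: E8, E22 (2).
Basic residues here: H4, R11 (2).
The two groups share no amino acid, so total = 2 + 2 = 4.

4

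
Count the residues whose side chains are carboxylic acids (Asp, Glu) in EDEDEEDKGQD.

8

Matching residues: E1, D2, E3, D4, E5, E6, D7, D11.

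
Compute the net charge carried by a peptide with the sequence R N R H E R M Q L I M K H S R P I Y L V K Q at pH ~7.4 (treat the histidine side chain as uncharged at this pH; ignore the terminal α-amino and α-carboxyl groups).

+5

The side chains ionized at physiological pH are Lys/Arg (+1) and Asp/Glu (−1); with His treated as neutral, nothing else contributes.
Positive (K, R): R1, R3, R6, K12, R15, K21 → +6.
Negative (D, E): E5 → −1.
Net charge = (+6) + (−1) = +5.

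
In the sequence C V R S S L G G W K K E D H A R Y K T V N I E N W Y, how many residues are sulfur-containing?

Only Cys (C) and Met (M) have a sulfur atom in the side chain.
Matching residues: C1.

1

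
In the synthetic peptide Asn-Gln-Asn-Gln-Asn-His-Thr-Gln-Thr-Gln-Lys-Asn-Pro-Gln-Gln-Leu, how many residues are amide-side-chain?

10

Only N (asparagine) and Q (glutamine) carry a side-chain carboxamide.
Matching residues: Asn1, Gln2, Asn3, Gln4, Asn5, Gln8, Gln10, Asn12, Gln14, Gln15.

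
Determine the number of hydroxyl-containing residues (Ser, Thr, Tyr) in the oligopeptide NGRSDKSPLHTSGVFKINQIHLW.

Matching residues: S4, S7, T11, S12.

4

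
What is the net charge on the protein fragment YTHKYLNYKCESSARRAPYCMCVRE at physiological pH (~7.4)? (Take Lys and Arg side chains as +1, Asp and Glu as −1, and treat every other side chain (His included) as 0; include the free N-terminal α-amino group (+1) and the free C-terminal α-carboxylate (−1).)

Positive (K, R): K4, K9, R15, R16, R24 → +5.
Negative (D, E): E11, E25 → −2.
The N-terminus (+1) and C-terminus (−1) cancel.
Net charge = (+5) + (−2) = +3.

+3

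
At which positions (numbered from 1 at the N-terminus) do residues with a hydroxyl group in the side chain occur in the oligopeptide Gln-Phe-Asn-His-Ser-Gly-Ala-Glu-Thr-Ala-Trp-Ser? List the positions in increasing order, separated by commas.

5, 9, 12

S, T, and Y are the three residues with a side-chain hydroxyl.
Matching residues: Ser5, Thr9, Ser12.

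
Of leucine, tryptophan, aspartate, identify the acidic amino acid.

aspartate

The acidic residues are Asp (D) and Glu (E), whose side chains end in a carboxylate group.
Of the listed options, only aspartate belongs to this group.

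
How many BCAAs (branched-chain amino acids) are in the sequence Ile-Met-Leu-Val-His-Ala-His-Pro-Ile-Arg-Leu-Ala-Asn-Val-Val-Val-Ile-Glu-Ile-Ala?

10

V, L, and I make up the branched-chain aliphatic group.
Matching residues: Ile1, Leu3, Val4, Ile9, Leu11, Val14, Val15, Val16, Ile17, Ile19.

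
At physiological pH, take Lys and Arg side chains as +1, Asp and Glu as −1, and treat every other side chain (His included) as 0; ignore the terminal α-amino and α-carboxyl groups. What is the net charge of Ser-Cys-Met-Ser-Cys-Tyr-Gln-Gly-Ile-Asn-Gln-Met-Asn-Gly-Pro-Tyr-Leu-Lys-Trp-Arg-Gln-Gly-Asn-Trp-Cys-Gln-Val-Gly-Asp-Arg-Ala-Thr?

+2

Positive (K, R): Lys18, Arg20, Arg30 → +3.
Negative (D, E): Asp29 → −1.
Net charge = (+3) + (−1) = +2.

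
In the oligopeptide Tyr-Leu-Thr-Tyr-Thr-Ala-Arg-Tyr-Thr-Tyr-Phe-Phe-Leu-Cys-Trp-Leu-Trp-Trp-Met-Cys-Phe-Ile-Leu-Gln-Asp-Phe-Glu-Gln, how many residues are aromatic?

Phenylalanine (F), tryptophan (W), and tyrosine (Y) have aromatic ring side chains.
Matching residues: Tyr1, Tyr4, Tyr8, Tyr10, Phe11, Phe12, Trp15, Trp17, Trp18, Phe21, Phe26.

11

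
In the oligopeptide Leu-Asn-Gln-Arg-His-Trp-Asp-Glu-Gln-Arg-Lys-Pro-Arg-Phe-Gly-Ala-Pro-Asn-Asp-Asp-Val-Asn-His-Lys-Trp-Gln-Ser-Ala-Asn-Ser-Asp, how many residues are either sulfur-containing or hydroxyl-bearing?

2

Sulfur-containing: C, M. Hydroxyl-bearing: S, T, Y.
Sulfur-containing residues here: none (0).
Hydroxyl-bearing residues here: Ser27, Ser30 (2).
The two groups share no amino acid, so total = 0 + 2 = 2.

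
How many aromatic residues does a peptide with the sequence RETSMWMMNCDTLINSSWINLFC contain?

3

The aromatic amino acids are Phe (F, benzyl), Trp (W, indole), and Tyr (Y, phenol).
Matching residues: W6, W18, F22.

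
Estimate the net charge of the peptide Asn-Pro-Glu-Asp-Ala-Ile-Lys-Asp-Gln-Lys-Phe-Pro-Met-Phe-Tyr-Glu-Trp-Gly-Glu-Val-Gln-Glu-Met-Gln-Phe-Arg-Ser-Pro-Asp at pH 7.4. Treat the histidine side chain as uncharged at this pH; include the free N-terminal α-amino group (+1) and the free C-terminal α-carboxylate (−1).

-4

Near pH 7.4, K and R contribute +1 each, D and E contribute −1 each, and every other side chain (His included, as stated) is uncharged.
Positive (K, R): Lys7, Lys10, Arg26 → +3.
Negative (D, E): Glu3, Asp4, Asp8, Glu16, Glu19, Glu22, Asp29 → −7.
The N-terminus (+1) and C-terminus (−1) cancel.
Net charge = (+3) + (−7) = −4.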